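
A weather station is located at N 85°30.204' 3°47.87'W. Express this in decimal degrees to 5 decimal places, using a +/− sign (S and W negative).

85.50340, -3.79783

φ: 85 + 30.204/60 = 85.503400
N ⇒ keep positive
λ: 3 + 47.87/60 = 3.797833
hemisphere W, so the sign is −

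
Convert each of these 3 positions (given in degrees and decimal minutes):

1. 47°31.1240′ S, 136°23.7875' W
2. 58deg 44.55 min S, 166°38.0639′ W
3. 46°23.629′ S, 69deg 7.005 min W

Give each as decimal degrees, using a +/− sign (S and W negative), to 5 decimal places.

Point 1:
  Latitude: 47 + 31.124/60 = 47.518733
  S → negative
  Lon: 23.7875′ = 0.396458°; total 136.396458
  hemisphere W, so the sign is −
Point 2:
  Latitude: 44.55′ = 0.742500°; total 58.742500
  S → negative
  Lon: 166 + 38.0639/60 = 166.634398
  W ⇒ negate
Point 3:
  φ: 23.629′ = 0.393817°; total 46.393817
  S ⇒ negate
  Longitude: 7.005′ = 0.116750°; total 69.116750
  hemisphere W, so the sign is −

1. -47.51873, -136.39646
2. -58.74250, -166.63440
3. -46.39382, -69.11675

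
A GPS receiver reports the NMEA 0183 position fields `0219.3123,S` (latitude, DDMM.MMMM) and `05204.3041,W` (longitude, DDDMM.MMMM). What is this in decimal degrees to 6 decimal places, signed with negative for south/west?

-2.321872, -52.071735

Lat: split at 2 digits → 02° and 19.3123′; 2 + 19.3123/60 = 2.3218717
S → negative
Longitude: split at 3 digits → 052° and 4.3041′; 52 + 4.3041/60 = 52.0717350
hemisphere W, so the sign is −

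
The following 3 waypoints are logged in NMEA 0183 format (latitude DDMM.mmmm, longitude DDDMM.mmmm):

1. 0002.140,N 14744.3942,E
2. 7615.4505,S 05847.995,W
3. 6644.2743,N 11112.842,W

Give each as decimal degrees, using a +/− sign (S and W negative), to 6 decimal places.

Point 1:
  φ: degrees = first 2 digits = 0, minutes = 2.14; 0 + 2.14/60 = 0.0356667
  N ⇒ keep positive
  λ: split at 3 digits → 147° and 44.3942′; 147 + 44.3942/60 = 147.7399033
  E ⇒ keep positive
Point 2:
  φ: degrees = first 2 digits = 76, minutes = 15.4505; 76 + 15.4505/60 = 76.2575083
  S → negative
  Lon: split at 3 digits → 058° and 47.995′; 58 + 47.995/60 = 58.7999167
  W → negative
Point 3:
  Lat: degrees = first 2 digits = 66, minutes = 44.2743; 66 + 44.2743/60 = 66.7379050
  N → positive
  λ: degrees = first 3 digits = 111, minutes = 12.842; 111 + 12.842/60 = 111.2140333
  W → negative

1. 0.035667, 147.739903
2. -76.257508, -58.799917
3. 66.737905, -111.214033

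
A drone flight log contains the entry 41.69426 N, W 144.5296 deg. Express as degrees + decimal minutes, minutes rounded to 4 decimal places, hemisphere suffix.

41° 41.6556′ N, 144° 31.7760′ W

Latitude: fractional part 0.694260 → 41.655600 minutes
λ: 144° + 0.529600 × 60 = 144° 31.776000′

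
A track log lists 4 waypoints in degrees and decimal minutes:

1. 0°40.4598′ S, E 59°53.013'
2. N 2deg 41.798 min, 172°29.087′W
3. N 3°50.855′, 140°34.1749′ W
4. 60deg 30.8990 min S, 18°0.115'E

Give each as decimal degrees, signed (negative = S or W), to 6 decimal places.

1. -0.674330, 59.883550
2. 2.696633, -172.484783
3. 3.847583, -140.569582
4. -60.514983, 18.001917

Point 1:
  Lat: 40.4598′ = 0.674330°; total 0.6743300
  S ⇒ negate
  Lon: 53.013′ = 0.883550°; total 59.8835500
  E ⇒ keep positive
Point 2:
  φ: 41.798′ = 0.696633°; total 2.6966333
  N → positive
  Longitude: 172 + 29.087/60 = 172.4847833
  W → negative
Point 3:
  Latitude: 3 + 50.855/60 = 3.8475833
  N → positive
  Longitude: 34.1749′ = 0.569582°; total 140.5695817
  W → negative
Point 4:
  Latitude: 60 + 30.899/60 = 60.5149833
  S ⇒ negate
  Longitude: 0.115′ = 0.001917°; total 18.0019167
  E → positive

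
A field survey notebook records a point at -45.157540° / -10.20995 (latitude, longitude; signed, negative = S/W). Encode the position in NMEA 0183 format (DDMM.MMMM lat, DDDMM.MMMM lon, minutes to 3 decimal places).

Latitude is negative → S; |value| = 45.157540
φ: minutes = (45.157540 − 45) × 60 = 9.45240
Longitude is negative → W; |value| = 10.209950
Lon: 10° + 0.209950 × 60 = 10° 12.59700′

4509.452,S / 01012.597,W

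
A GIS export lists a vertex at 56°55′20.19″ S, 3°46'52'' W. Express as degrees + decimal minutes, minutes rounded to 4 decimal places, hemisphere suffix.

56° 55.3365′ S, 3° 46.8667′ W

φ: seconds/60 = 0.33650; minutes = 55 + 0.33650 = 55.336500
Lon: seconds/60 = 0.86667; minutes = 46 + 0.86667 = 46.866667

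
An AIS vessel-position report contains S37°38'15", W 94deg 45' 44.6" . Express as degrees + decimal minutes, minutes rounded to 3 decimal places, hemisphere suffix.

Lat: seconds/60 = 0.25000; minutes = 38 + 0.25000 = 38.25000
Longitude: 45 + 44.6/60 = 45.74333′

37° 38.250′ S, 94° 45.743′ W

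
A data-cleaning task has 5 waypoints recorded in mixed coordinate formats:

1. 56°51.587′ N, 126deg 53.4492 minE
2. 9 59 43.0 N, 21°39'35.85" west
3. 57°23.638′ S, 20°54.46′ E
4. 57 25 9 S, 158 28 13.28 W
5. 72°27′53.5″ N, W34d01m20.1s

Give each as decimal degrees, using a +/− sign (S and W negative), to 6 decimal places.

1. 56.859783, 126.890820
2. 9.995278, -21.659958
3. -57.393967, 20.907667
4. -57.419167, -158.470356
5. 72.464861, -34.022250

Point 1:
  Lat: 56 + 51.587/60 = 56.8597833
  N ⇒ keep positive
  Longitude: 126 + 53.4492/60 = 126.8908200
  E → positive
Point 2:
  Lat: 9° + 59/60 + 43/3600 = 9 + 0.983333 + 0.011944 = 9.9952778
  N → positive
  Lon: 21 + 39/60 + 35.85/3600 = 21.6599583
  W ⇒ negate
Point 3:
  Lat: 57 + 23.638/60 = 57.3939667
  hemisphere S, so the sign is −
  Longitude: 54.46′ = 0.907667°; total 20.9076667
  E ⇒ keep positive
Point 4:
  Lat: 25′ + 9″ = 25.15000′; 57 + 25.15000/60 = 57.4191667
  hemisphere S, so the sign is −
  Lon: 158° + 28/60 + 13.28/3600 = 158 + 0.466667 + 0.003689 = 158.4703556
  W → negative
Point 5:
  φ: 72° + 27/60 + 53.5/3600 = 72 + 0.450000 + 0.014861 = 72.4648611
  N ⇒ keep positive
  λ: 34 + 1/60 + 20.1/3600 = 34.0222500
  W → negative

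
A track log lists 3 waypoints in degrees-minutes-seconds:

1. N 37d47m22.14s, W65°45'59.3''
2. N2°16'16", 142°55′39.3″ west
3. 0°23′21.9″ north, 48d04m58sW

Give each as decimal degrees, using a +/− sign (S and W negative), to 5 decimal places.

1. 37.78948, -65.76647
2. 2.27111, -142.92758
3. 0.38942, -48.08278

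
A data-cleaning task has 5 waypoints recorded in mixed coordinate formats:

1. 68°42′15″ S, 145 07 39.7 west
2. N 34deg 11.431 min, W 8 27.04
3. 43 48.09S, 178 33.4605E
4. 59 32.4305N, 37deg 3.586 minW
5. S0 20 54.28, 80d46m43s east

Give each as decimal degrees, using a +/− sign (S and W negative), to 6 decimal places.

1. -68.704167, -145.127694
2. 34.190517, -8.450667
3. -43.801500, 178.557675
4. 59.540508, -37.059767
5. -0.348411, 80.778611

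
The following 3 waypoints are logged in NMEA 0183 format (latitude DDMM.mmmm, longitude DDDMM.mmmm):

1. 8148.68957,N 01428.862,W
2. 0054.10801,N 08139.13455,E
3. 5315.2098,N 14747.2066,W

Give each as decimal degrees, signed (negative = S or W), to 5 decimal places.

Point 1:
  Lat: split at 2 digits → 81° and 48.68957′; 81 + 48.68957/60 = 81.811493
  N ⇒ keep positive
  Lon: degrees = first 3 digits = 14, minutes = 28.862; 14 + 28.862/60 = 14.481033
  hemisphere W, so the sign is −
Point 2:
  φ: split at 2 digits → 00° and 54.10801′; 0 + 54.10801/60 = 0.901800
  N → positive
  Longitude: split at 3 digits → 081° and 39.13455′; 81 + 39.13455/60 = 81.652243
  E ⇒ keep positive
Point 3:
  Lat: split at 2 digits → 53° and 15.2098′; 53 + 15.2098/60 = 53.253497
  N → positive
  λ: split at 3 digits → 147° and 47.2066′; 147 + 47.2066/60 = 147.786777
  W ⇒ negate

1. 81.81149, -14.48103
2. 0.90180, 81.65224
3. 53.25350, -147.78678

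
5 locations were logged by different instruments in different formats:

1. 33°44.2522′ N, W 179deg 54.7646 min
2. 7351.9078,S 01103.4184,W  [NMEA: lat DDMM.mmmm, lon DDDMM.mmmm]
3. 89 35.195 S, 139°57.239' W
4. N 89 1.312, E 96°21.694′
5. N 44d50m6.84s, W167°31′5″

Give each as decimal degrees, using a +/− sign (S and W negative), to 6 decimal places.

1. 33.737537, -179.912743
2. -73.865130, -11.056973
3. -89.586583, -139.953983
4. 89.021867, 96.361567
5. 44.835233, -167.518056

Point 1:
  Lat: 33 + 44.2522/60 = 33.7375367
  N → positive
  Longitude: 54.7646′ = 0.912743°; total 179.9127433
  W → negative
Point 2:
  Lat: split at 2 digits → 73° and 51.9078′; 73 + 51.9078/60 = 73.8651300
  S → negative
  Longitude: degrees = first 3 digits = 11, minutes = 3.4184; 11 + 3.4184/60 = 11.0569733
  W ⇒ negate
Point 3:
  Lat: 89 + 35.195/60 = 89.5865833
  S ⇒ negate
  Longitude: 139 + 57.239/60 = 139.9539833
  W ⇒ negate
Point 4:
  Lat: 1.312′ = 0.021867°; total 89.0218667
  N ⇒ keep positive
  Lon: 96 + 21.694/60 = 96.3615667
  E ⇒ keep positive
Point 5:
  Latitude: 44° + 50/60 + 6.84/3600 = 44 + 0.833333 + 0.001900 = 44.8352333
  N ⇒ keep positive
  Longitude: 167° + 31/60 + 5/3600 = 167 + 0.516667 + 0.001389 = 167.5180556
  hemisphere W, so the sign is −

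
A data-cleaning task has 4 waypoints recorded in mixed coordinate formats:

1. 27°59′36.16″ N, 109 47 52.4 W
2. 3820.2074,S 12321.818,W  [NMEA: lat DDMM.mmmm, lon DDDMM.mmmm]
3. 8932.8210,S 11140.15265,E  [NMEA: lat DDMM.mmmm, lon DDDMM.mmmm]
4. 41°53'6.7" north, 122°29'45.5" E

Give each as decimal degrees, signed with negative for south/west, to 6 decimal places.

Point 1:
  φ: 59′ + 36.16″ = 59.60267′; 27 + 59.60267/60 = 27.9933778
  N → positive
  Lon: 109° + 47/60 + 52.4/3600 = 109 + 0.783333 + 0.014556 = 109.7978889
  W → negative
Point 2:
  φ: split at 2 digits → 38° and 20.2074′; 38 + 20.2074/60 = 38.3367900
  S → negative
  Lon: split at 3 digits → 123° and 21.818′; 123 + 21.818/60 = 123.3636333
  hemisphere W, so the sign is −
Point 3:
  Lat: split at 2 digits → 89° and 32.821′; 89 + 32.821/60 = 89.5470167
  hemisphere S, so the sign is −
  λ: degrees = first 3 digits = 111, minutes = 40.15265; 111 + 40.15265/60 = 111.6692108
  E ⇒ keep positive
Point 4:
  φ: 41° + 53/60 + 6.7/3600 = 41 + 0.883333 + 0.001861 = 41.8851944
  N ⇒ keep positive
  Lon: 122 + 29/60 + 45.5/3600 = 122.4959722
  E → positive

1. 27.993378, -109.797889
2. -38.336790, -123.363633
3. -89.547017, 111.669211
4. 41.885194, 122.495972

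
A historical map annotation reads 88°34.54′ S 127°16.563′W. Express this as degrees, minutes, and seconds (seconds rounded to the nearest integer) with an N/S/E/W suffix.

Latitude: 34.54000′ → 34′ and 0.54000 × 60 = 32.40″
Longitude: fractional minutes 0.56300 × 60 = 33.78″

88°34′32″ S, 127°16′34″ W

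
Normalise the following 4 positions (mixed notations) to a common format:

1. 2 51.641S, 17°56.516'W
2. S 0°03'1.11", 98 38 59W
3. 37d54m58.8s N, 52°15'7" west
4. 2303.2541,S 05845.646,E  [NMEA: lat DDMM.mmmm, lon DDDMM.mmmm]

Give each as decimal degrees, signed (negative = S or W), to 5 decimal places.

1. -2.86068, -17.94193
2. -0.05031, -98.64972
3. 37.91633, -52.25194
4. -23.05424, 58.76077

Point 1:
  Lat: 51.641′ = 0.860683°; total 2.860683
  hemisphere S, so the sign is −
  Longitude: 56.516′ = 0.941933°; total 17.941933
  W → negative
Point 2:
  Lat: 0° + 3/60 + 1.11/3600 = 0 + 0.050000 + 0.000308 = 0.050308
  S → negative
  λ: 98° + 38/60 + 59/3600 = 98 + 0.633333 + 0.016389 = 98.649722
  W ⇒ negate
Point 3:
  Lat: 37° + 54/60 + 58.8/3600 = 37 + 0.900000 + 0.016333 = 37.916333
  N ⇒ keep positive
  Longitude: 52° + 15/60 + 7/3600 = 52 + 0.250000 + 0.001944 = 52.251944
  W ⇒ negate
Point 4:
  φ: degrees = first 2 digits = 23, minutes = 3.2541; 23 + 3.2541/60 = 23.054235
  hemisphere S, so the sign is −
  Longitude: split at 3 digits → 058° and 45.646′; 58 + 45.646/60 = 58.760767
  E ⇒ keep positive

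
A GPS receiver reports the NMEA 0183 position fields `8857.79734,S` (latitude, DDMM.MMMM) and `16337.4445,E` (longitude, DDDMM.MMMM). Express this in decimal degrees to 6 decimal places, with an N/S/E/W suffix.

88.963289° S, 163.624075° E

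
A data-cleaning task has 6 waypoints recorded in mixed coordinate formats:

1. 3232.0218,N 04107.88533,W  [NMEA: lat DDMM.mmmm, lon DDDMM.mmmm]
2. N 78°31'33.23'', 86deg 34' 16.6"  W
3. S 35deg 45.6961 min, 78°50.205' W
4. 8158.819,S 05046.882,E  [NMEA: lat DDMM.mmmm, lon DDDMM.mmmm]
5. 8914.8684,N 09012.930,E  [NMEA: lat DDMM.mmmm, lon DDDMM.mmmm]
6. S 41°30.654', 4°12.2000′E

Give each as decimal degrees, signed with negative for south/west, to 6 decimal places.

1. 32.533697, -41.131422
2. 78.525897, -86.571278
3. -35.761602, -78.836750
4. -81.980317, 50.781367
5. 89.247807, 90.215500
6. -41.510900, 4.203333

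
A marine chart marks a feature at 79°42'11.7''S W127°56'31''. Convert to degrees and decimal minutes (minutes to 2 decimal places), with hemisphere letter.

Latitude: seconds/60 = 0.19500; minutes = 42 + 0.19500 = 42.1950
Lon: seconds/60 = 0.51667; minutes = 56 + 0.51667 = 56.5167

79° 42.20′ S, 127° 56.52′ W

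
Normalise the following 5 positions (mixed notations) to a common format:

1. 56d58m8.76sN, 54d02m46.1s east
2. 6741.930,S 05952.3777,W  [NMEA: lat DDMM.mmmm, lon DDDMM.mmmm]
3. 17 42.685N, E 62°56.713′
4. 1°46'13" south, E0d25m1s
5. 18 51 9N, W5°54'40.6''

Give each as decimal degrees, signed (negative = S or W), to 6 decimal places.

1. 56.969100, 54.046139
2. -67.698833, -59.872962
3. 17.711417, 62.945217
4. -1.770278, 0.416944
5. 18.852500, -5.911278

Point 1:
  Latitude: 56° + 58/60 + 8.76/3600 = 56 + 0.966667 + 0.002433 = 56.9691000
  N → positive
  Lon: 54 + 2/60 + 46.1/3600 = 54.0461389
  E → positive
Point 2:
  Latitude: degrees = first 2 digits = 67, minutes = 41.93; 67 + 41.93/60 = 67.6988333
  hemisphere S, so the sign is −
  Lon: degrees = first 3 digits = 59, minutes = 52.3777; 59 + 52.3777/60 = 59.8729617
  W ⇒ negate
Point 3:
  Latitude: 42.685′ = 0.711417°; total 17.7114167
  N ⇒ keep positive
  Longitude: 62 + 56.713/60 = 62.9452167
  E ⇒ keep positive
Point 4:
  φ: 1 + 46/60 + 13/3600 = 1.7702778
  hemisphere S, so the sign is −
  Longitude: 25′ + 1″ = 25.01667′; 0 + 25.01667/60 = 0.4169444
  E → positive
Point 5:
  φ: 51′ + 9″ = 51.15000′; 18 + 51.15000/60 = 18.8525000
  N → positive
  Longitude: 5 + 54/60 + 40.6/3600 = 5.9112778
  W → negative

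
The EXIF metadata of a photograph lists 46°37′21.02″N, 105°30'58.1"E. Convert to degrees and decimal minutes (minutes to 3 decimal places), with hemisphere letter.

46° 37.350′ N, 105° 30.968′ E

Latitude: seconds/60 = 0.35033; minutes = 37 + 0.35033 = 37.35033
λ: 30 + 58.1/60 = 30.96833′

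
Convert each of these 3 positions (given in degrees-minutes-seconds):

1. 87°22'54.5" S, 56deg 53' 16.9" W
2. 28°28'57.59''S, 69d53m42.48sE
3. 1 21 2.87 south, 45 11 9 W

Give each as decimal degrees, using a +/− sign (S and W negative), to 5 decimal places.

1. -87.38181, -56.88803
2. -28.48266, 69.89513
3. -1.35080, -45.18583

Point 1:
  Lat: 87° + 22/60 + 54.5/3600 = 87 + 0.366667 + 0.015139 = 87.381806
  hemisphere S, so the sign is −
  Lon: 56 + 53/60 + 16.9/3600 = 56.888028
  W → negative
Point 2:
  Latitude: 28 + 28/60 + 57.59/3600 = 28.482664
  S ⇒ negate
  Longitude: 53′ + 42.48″ = 53.70800′; 69 + 53.70800/60 = 69.895133
  E → positive
Point 3:
  Latitude: 1 + 21/60 + 2.87/3600 = 1.350797
  S → negative
  λ: 45 + 11/60 + 9/3600 = 45.185833
  hemisphere W, so the sign is −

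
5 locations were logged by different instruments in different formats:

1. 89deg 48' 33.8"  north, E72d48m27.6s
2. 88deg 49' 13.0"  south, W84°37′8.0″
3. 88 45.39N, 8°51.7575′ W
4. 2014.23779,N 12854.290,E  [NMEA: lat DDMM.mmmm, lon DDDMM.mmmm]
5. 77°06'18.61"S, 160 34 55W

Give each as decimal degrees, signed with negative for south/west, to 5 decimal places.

Point 1:
  φ: 48′ + 33.8″ = 48.56333′; 89 + 48.56333/60 = 89.809389
  N → positive
  λ: 72° + 48/60 + 27.6/3600 = 72 + 0.800000 + 0.007667 = 72.807667
  E ⇒ keep positive
Point 2:
  φ: 88° + 49/60 + 13/3600 = 88 + 0.816667 + 0.003611 = 88.820278
  S ⇒ negate
  Longitude: 84 + 37/60 + 8/3600 = 84.618889
  W → negative
Point 3:
  Lat: 88 + 45.39/60 = 88.756500
  N → positive
  Longitude: 8 + 51.7575/60 = 8.862625
  hemisphere W, so the sign is −
Point 4:
  φ: split at 2 digits → 20° and 14.23779′; 20 + 14.23779/60 = 20.237297
  N ⇒ keep positive
  Lon: degrees = first 3 digits = 128, minutes = 54.29; 128 + 54.29/60 = 128.904833
  E ⇒ keep positive
Point 5:
  Lat: 6′ + 18.61″ = 6.31017′; 77 + 6.31017/60 = 77.105169
  S → negative
  λ: 160° + 34/60 + 55/3600 = 160 + 0.566667 + 0.015278 = 160.581944
  hemisphere W, so the sign is −

1. 89.80939, 72.80767
2. -88.82028, -84.61889
3. 88.75650, -8.86263
4. 20.23730, 128.90483
5. -77.10517, -160.58194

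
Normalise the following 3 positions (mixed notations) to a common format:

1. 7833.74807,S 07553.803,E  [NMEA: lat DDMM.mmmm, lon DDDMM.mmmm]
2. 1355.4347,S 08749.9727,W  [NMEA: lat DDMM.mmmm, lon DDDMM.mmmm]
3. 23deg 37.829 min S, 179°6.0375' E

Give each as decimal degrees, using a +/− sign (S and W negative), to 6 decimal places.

1. -78.562468, 75.896717
2. -13.923912, -87.832878
3. -23.630483, 179.100625

Point 1:
  Lat: degrees = first 2 digits = 78, minutes = 33.74807; 78 + 33.74807/60 = 78.5624678
  hemisphere S, so the sign is −
  Lon: degrees = first 3 digits = 75, minutes = 53.803; 75 + 53.803/60 = 75.8967167
  E ⇒ keep positive
Point 2:
  Latitude: degrees = first 2 digits = 13, minutes = 55.4347; 13 + 55.4347/60 = 13.9239117
  hemisphere S, so the sign is −
  Lon: degrees = first 3 digits = 87, minutes = 49.9727; 87 + 49.9727/60 = 87.8328783
  W ⇒ negate
Point 3:
  Lat: 37.829′ = 0.630483°; total 23.6304833
  S ⇒ negate
  Longitude: 6.0375′ = 0.100625°; total 179.1006250
  E → positive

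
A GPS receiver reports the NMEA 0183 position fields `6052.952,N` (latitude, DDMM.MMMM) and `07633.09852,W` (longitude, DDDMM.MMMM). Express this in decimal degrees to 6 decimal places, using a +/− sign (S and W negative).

φ: split at 2 digits → 60° and 52.952′; 60 + 52.952/60 = 60.8825333
N ⇒ keep positive
Longitude: split at 3 digits → 076° and 33.09852′; 76 + 33.09852/60 = 76.5516420
hemisphere W, so the sign is −

60.882533, -76.551642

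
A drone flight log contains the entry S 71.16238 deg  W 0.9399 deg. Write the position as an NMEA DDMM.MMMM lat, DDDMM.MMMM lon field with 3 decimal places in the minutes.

Latitude: minutes = (71.162380 − 71) × 60 = 9.74280
λ: fractional part 0.939900 → 56.39400 minutes

7109.743,S / 00056.394,W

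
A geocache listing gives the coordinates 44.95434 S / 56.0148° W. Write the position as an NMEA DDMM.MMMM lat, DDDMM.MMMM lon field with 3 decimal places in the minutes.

Latitude: 44° + 0.954340 × 60 = 44° 57.26040′
Lon: fractional part 0.014800 → 0.88800 minutes

4457.260,S / 05600.888,W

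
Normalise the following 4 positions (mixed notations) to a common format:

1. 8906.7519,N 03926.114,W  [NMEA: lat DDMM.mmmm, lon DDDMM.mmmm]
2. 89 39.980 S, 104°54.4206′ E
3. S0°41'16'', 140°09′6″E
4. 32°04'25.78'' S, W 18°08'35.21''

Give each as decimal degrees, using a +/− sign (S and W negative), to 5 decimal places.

Point 1:
  φ: split at 2 digits → 89° and 6.7519′; 89 + 6.7519/60 = 89.112532
  N ⇒ keep positive
  Longitude: split at 3 digits → 039° and 26.114′; 39 + 26.114/60 = 39.435233
  W → negative
Point 2:
  Latitude: 39.98′ = 0.666333°; total 89.666333
  hemisphere S, so the sign is −
  λ: 104 + 54.4206/60 = 104.907010
  E → positive
Point 3:
  Lat: 0 + 41/60 + 16/3600 = 0.687778
  S ⇒ negate
  Lon: 140° + 9/60 + 6/3600 = 140 + 0.150000 + 0.001667 = 140.151667
  E ⇒ keep positive
Point 4:
  φ: 32° + 4/60 + 25.78/3600 = 32 + 0.066667 + 0.007161 = 32.073828
  S ⇒ negate
  λ: 18° + 8/60 + 35.21/3600 = 18 + 0.133333 + 0.009781 = 18.143114
  W → negative

1. 89.11253, -39.43523
2. -89.66633, 104.90701
3. -0.68778, 140.15167
4. -32.07383, -18.14311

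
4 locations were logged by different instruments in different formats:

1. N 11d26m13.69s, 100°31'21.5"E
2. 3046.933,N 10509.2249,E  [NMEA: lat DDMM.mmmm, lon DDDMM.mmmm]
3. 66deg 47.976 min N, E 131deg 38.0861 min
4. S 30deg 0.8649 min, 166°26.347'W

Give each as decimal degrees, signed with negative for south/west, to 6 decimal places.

1. 11.437136, 100.522639
2. 30.782217, 105.153748
3. 66.799600, 131.634768
4. -30.014415, -166.439117

Point 1:
  φ: 26′ + 13.69″ = 26.22817′; 11 + 26.22817/60 = 11.4371361
  N ⇒ keep positive
  Lon: 100 + 31/60 + 21.5/3600 = 100.5226389
  E ⇒ keep positive
Point 2:
  Lat: split at 2 digits → 30° and 46.933′; 30 + 46.933/60 = 30.7822167
  N → positive
  Longitude: degrees = first 3 digits = 105, minutes = 9.2249; 105 + 9.2249/60 = 105.1537483
  E ⇒ keep positive
Point 3:
  Lat: 66 + 47.976/60 = 66.7996000
  N ⇒ keep positive
  λ: 131 + 38.0861/60 = 131.6347683
  E ⇒ keep positive
Point 4:
  Lat: 0.8649′ = 0.014415°; total 30.0144150
  hemisphere S, so the sign is −
  λ: 166 + 26.347/60 = 166.4391167
  hemisphere W, so the sign is −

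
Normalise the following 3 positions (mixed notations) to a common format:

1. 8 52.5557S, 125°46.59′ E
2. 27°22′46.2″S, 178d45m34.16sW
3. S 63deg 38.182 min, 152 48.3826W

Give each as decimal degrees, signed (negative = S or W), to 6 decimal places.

1. -8.875928, 125.776500
2. -27.379500, -178.759489
3. -63.636367, -152.806377

Point 1:
  φ: 52.5557′ = 0.875928°; total 8.8759283
  S → negative
  Longitude: 125 + 46.59/60 = 125.7765000
  E ⇒ keep positive
Point 2:
  φ: 27 + 22/60 + 46.2/3600 = 27.3795000
  S → negative
  Longitude: 45′ + 34.16″ = 45.56933′; 178 + 45.56933/60 = 178.7594889
  hemisphere W, so the sign is −
Point 3:
  φ: 63 + 38.182/60 = 63.6363667
  hemisphere S, so the sign is −
  Lon: 152 + 48.3826/60 = 152.8063767
  W ⇒ negate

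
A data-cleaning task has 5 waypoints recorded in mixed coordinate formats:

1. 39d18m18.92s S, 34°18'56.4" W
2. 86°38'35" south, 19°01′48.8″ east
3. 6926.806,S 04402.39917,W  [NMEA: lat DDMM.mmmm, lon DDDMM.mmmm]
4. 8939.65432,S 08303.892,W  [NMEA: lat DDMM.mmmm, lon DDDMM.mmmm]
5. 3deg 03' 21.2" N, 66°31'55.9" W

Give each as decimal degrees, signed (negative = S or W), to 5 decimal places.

1. -39.30526, -34.31567
2. -86.64306, 19.03022
3. -69.44677, -44.03999
4. -89.66091, -83.06487
5. 3.05589, -66.53219

Point 1:
  Latitude: 39 + 18/60 + 18.92/3600 = 39.305256
  S → negative
  Lon: 34 + 18/60 + 56.4/3600 = 34.315667
  W → negative
Point 2:
  Lat: 86° + 38/60 + 35/3600 = 86 + 0.633333 + 0.009722 = 86.643056
  hemisphere S, so the sign is −
  λ: 19 + 1/60 + 48.8/3600 = 19.030222
  E → positive
Point 3:
  Latitude: degrees = first 2 digits = 69, minutes = 26.806; 69 + 26.806/60 = 69.446767
  S ⇒ negate
  λ: split at 3 digits → 044° and 2.39917′; 44 + 2.39917/60 = 44.039986
  W → negative
Point 4:
  Lat: split at 2 digits → 89° and 39.65432′; 89 + 39.65432/60 = 89.660905
  S ⇒ negate
  Lon: split at 3 digits → 083° and 3.892′; 83 + 3.892/60 = 83.064867
  W → negative
Point 5:
  Lat: 3° + 3/60 + 21.2/3600 = 3 + 0.050000 + 0.005889 = 3.055889
  N ⇒ keep positive
  Longitude: 66° + 31/60 + 55.9/3600 = 66 + 0.516667 + 0.015528 = 66.532194
  W → negative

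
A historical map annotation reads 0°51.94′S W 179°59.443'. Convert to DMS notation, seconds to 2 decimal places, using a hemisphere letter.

0°51′56.40″ S, 179°59′26.58″ W

Latitude: 51.94000′ → 51′ and 0.94000 × 60 = 56.4000″
λ: fractional minutes 0.44300 × 60 = 26.5800″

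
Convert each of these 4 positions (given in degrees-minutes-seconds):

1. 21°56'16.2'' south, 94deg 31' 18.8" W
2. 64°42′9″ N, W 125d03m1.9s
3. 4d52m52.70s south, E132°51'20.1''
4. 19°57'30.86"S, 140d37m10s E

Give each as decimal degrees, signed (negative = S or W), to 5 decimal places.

Point 1:
  Lat: 56′ + 16.2″ = 56.27000′; 21 + 56.27000/60 = 21.937833
  hemisphere S, so the sign is −
  Lon: 94 + 31/60 + 18.8/3600 = 94.521889
  hemisphere W, so the sign is −
Point 2:
  φ: 64 + 42/60 + 9/3600 = 64.702500
  N → positive
  λ: 125° + 3/60 + 1.9/3600 = 125 + 0.050000 + 0.000528 = 125.050528
  hemisphere W, so the sign is −
Point 3:
  Latitude: 4° + 52/60 + 52.7/3600 = 4 + 0.866667 + 0.014639 = 4.881306
  S ⇒ negate
  λ: 132 + 51/60 + 20.1/3600 = 132.855583
  E ⇒ keep positive
Point 4:
  Latitude: 19 + 57/60 + 30.86/3600 = 19.958572
  S ⇒ negate
  Lon: 140 + 37/60 + 10/3600 = 140.619444
  E → positive

1. -21.93783, -94.52189
2. 64.70250, -125.05053
3. -4.88131, 132.85558
4. -19.95857, 140.61944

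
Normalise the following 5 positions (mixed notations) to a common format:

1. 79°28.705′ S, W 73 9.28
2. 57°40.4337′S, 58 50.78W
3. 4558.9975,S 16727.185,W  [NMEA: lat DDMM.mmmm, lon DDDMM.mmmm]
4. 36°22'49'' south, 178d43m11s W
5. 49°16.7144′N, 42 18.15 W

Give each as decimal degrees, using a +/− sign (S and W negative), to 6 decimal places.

1. -79.478417, -73.154667
2. -57.673895, -58.846333
3. -45.983292, -167.453083
4. -36.380278, -178.719722
5. 49.278573, -42.302500

Point 1:
  Latitude: 79 + 28.705/60 = 79.4784167
  hemisphere S, so the sign is −
  λ: 73 + 9.28/60 = 73.1546667
  W ⇒ negate
Point 2:
  φ: 57 + 40.4337/60 = 57.6738950
  S ⇒ negate
  Longitude: 58 + 50.78/60 = 58.8463333
  W → negative
Point 3:
  φ: degrees = first 2 digits = 45, minutes = 58.9975; 45 + 58.9975/60 = 45.9832917
  hemisphere S, so the sign is −
  λ: degrees = first 3 digits = 167, minutes = 27.185; 167 + 27.185/60 = 167.4530833
  W ⇒ negate
Point 4:
  Latitude: 36 + 22/60 + 49/3600 = 36.3802778
  S ⇒ negate
  λ: 178° + 43/60 + 11/3600 = 178 + 0.716667 + 0.003056 = 178.7197222
  hemisphere W, so the sign is −
Point 5:
  φ: 16.7144′ = 0.278573°; total 49.2785733
  N → positive
  Lon: 18.15′ = 0.302500°; total 42.3025000
  hemisphere W, so the sign is −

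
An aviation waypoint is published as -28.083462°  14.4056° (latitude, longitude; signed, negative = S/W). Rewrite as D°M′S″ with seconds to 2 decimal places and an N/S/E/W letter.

28°05′0.46″ S, 14°24′20.16″ E

Latitude is negative → S; |value| = 28.083462
φ: whole degrees 28; 5.00772′ → 5′ and 0.4632″
Lon: 0.405600° → 24.33600′; 0.33600 × 60 = 20.1600″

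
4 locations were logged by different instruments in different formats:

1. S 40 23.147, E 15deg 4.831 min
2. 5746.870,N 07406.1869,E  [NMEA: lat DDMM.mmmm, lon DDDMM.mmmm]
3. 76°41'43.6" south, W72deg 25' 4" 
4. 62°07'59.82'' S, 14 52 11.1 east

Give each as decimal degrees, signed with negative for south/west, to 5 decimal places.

1. -40.38578, 15.08052
2. 57.78117, 74.10312
3. -76.69544, -72.41778
4. -62.13328, 14.86975

Point 1:
  Lat: 40 + 23.147/60 = 40.385783
  S ⇒ negate
  Lon: 15 + 4.831/60 = 15.080517
  E → positive
Point 2:
  φ: split at 2 digits → 57° and 46.87′; 57 + 46.87/60 = 57.781167
  N ⇒ keep positive
  Lon: split at 3 digits → 074° and 6.1869′; 74 + 6.1869/60 = 74.103115
  E ⇒ keep positive
Point 3:
  Lat: 41′ + 43.6″ = 41.72667′; 76 + 41.72667/60 = 76.695444
  S ⇒ negate
  Lon: 72 + 25/60 + 4/3600 = 72.417778
  W → negative
Point 4:
  Lat: 62° + 7/60 + 59.82/3600 = 62 + 0.116667 + 0.016617 = 62.133283
  S ⇒ negate
  λ: 14 + 52/60 + 11.1/3600 = 14.869750
  E ⇒ keep positive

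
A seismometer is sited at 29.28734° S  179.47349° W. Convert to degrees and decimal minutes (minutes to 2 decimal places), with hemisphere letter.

29° 17.24′ S, 179° 28.41′ W

Lat: minutes = (29.287340 − 29) × 60 = 17.2404
Lon: 179° + 0.473490 × 60 = 179° 28.4094′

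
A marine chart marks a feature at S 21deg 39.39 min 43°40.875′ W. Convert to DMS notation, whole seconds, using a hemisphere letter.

21°39′23″ S, 43°40′53″ W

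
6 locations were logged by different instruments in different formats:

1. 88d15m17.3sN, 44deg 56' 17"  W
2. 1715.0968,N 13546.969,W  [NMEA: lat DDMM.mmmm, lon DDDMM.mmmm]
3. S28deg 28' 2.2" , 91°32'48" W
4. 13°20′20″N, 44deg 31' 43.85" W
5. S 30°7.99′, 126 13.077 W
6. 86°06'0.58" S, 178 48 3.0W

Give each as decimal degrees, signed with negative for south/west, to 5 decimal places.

Point 1:
  Lat: 88° + 15/60 + 17.3/3600 = 88 + 0.250000 + 0.004806 = 88.254806
  N ⇒ keep positive
  λ: 44° + 56/60 + 17/3600 = 44 + 0.933333 + 0.004722 = 44.938056
  W → negative
Point 2:
  Latitude: split at 2 digits → 17° and 15.0968′; 17 + 15.0968/60 = 17.251613
  N ⇒ keep positive
  Lon: degrees = first 3 digits = 135, minutes = 46.969; 135 + 46.969/60 = 135.782817
  W ⇒ negate
Point 3:
  φ: 28° + 28/60 + 2.2/3600 = 28 + 0.466667 + 0.000611 = 28.467278
  S ⇒ negate
  Longitude: 91° + 32/60 + 48/3600 = 91 + 0.533333 + 0.013333 = 91.546667
  W → negative
Point 4:
  Lat: 20′ + 20″ = 20.33333′; 13 + 20.33333/60 = 13.338889
  N → positive
  Lon: 44 + 31/60 + 43.85/3600 = 44.528847
  W → negative
Point 5:
  Latitude: 7.99′ = 0.133167°; total 30.133167
  hemisphere S, so the sign is −
  Lon: 13.077′ = 0.217950°; total 126.217950
  W ⇒ negate
Point 6:
  Lat: 86° + 6/60 + 0.58/3600 = 86 + 0.100000 + 0.000161 = 86.100161
  S → negative
  Lon: 178° + 48/60 + 3/3600 = 178 + 0.800000 + 0.000833 = 178.800833
  W ⇒ negate

1. 88.25481, -44.93806
2. 17.25161, -135.78282
3. -28.46728, -91.54667
4. 13.33889, -44.52885
5. -30.13317, -126.21795
6. -86.10016, -178.80083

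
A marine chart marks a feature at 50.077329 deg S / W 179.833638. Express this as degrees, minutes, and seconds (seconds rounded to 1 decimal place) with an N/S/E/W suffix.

φ: whole degrees 50; 4.63974′ → 4′ and 38.384″
Lon: 0.833638 × 60 = 50.01828′ → 50′, remainder × 60 = 1.097″

50°04′38.4″ S, 179°50′1.1″ W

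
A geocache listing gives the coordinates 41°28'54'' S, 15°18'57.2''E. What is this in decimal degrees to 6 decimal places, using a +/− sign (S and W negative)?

-41.481667, 15.315889

φ: 41° + 28/60 + 54/3600 = 41 + 0.466667 + 0.015000 = 41.4816667
S → negative
Longitude: 18′ + 57.2″ = 18.95333′; 15 + 18.95333/60 = 15.3158889
E → positive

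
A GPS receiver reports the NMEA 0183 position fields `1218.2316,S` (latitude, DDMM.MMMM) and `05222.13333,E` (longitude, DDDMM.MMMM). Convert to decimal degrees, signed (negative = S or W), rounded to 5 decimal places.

Latitude: degrees = first 2 digits = 12, minutes = 18.2316; 12 + 18.2316/60 = 12.303860
S → negative
Lon: degrees = first 3 digits = 52, minutes = 22.13333; 52 + 22.13333/60 = 52.368889
E ⇒ keep positive

-12.30386, 52.36889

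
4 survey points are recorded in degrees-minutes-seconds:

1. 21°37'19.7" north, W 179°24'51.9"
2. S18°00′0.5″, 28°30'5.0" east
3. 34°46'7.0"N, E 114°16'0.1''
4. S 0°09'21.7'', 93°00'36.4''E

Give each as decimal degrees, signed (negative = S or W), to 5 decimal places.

Point 1:
  Latitude: 21 + 37/60 + 19.7/3600 = 21.622139
  N ⇒ keep positive
  Lon: 179 + 24/60 + 51.9/3600 = 179.414417
  W ⇒ negate
Point 2:
  Latitude: 0′ + 0.5″ = 0.00833′; 18 + 0.00833/60 = 18.000139
  S ⇒ negate
  Longitude: 28 + 30/60 + 5/3600 = 28.501389
  E ⇒ keep positive
Point 3:
  φ: 46′ + 7″ = 46.11667′; 34 + 46.11667/60 = 34.768611
  N → positive
  λ: 114° + 16/60 + 0.1/3600 = 114 + 0.266667 + 0.000028 = 114.266694
  E ⇒ keep positive
Point 4:
  Lat: 0° + 9/60 + 21.7/3600 = 0 + 0.150000 + 0.006028 = 0.156028
  hemisphere S, so the sign is −
  λ: 93° + 0/60 + 36.4/3600 = 93 + 0.000000 + 0.010111 = 93.010111
  E ⇒ keep positive

1. 21.62214, -179.41442
2. -18.00014, 28.50139
3. 34.76861, 114.26669
4. -0.15603, 93.01011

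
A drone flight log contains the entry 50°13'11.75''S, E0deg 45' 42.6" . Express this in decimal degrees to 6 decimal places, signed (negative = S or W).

φ: 50 + 13/60 + 11.75/3600 = 50.2199306
S → negative
Longitude: 0 + 45/60 + 42.6/3600 = 0.7618333
E → positive

-50.219931, 0.761833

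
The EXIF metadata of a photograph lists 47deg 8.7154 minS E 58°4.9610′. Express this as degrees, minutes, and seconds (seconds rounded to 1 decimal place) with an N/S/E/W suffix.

Lat: fractional minutes 0.71540 × 60 = 42.924″
Lon: 4.96100′ → 4′ and 0.96100 × 60 = 57.660″

47°08′42.9″ S, 58°04′57.7″ E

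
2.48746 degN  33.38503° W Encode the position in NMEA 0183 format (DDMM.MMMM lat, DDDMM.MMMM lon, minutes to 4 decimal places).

Latitude: 2° + 0.487460 × 60 = 2° 29.247600′
Longitude: minutes = (33.385030 − 33) × 60 = 23.101800

0229.2476,N / 03323.1018,W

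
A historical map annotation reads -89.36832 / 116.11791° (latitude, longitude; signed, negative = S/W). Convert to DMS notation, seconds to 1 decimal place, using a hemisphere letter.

89°22′6.0″ S, 116°07′4.5″ E

Latitude is negative → S; |value| = 89.368320
Latitude: 0.368320 × 60 = 22.09920′ → 22′, remainder × 60 = 5.952″
Lon: whole degrees 116; 7.07460′ → 7′ and 4.476″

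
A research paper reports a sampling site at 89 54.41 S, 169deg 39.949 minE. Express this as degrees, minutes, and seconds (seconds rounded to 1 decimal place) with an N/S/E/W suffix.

89°54′24.6″ S, 169°39′56.9″ E

Latitude: 54.41000′ → 54′ and 0.41000 × 60 = 24.600″
Lon: fractional minutes 0.94900 × 60 = 56.940″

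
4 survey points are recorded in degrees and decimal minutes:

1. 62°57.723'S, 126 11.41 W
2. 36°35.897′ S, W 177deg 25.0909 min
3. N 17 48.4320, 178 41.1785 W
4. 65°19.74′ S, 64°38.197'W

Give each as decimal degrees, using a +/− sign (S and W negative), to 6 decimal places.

1. -62.962050, -126.190167
2. -36.598283, -177.418182
3. 17.807200, -178.686308
4. -65.329000, -64.636617

Point 1:
  Lat: 57.723′ = 0.962050°; total 62.9620500
  hemisphere S, so the sign is −
  Longitude: 11.41′ = 0.190167°; total 126.1901667
  W → negative
Point 2:
  Latitude: 36 + 35.897/60 = 36.5982833
  S ⇒ negate
  Lon: 177 + 25.0909/60 = 177.4181817
  hemisphere W, so the sign is −
Point 3:
  φ: 48.432′ = 0.807200°; total 17.8072000
  N ⇒ keep positive
  Lon: 41.1785′ = 0.686308°; total 178.6863083
  W ⇒ negate
Point 4:
  Lat: 19.74′ = 0.329000°; total 65.3290000
  S ⇒ negate
  Lon: 38.197′ = 0.636617°; total 64.6366167
  hemisphere W, so the sign is −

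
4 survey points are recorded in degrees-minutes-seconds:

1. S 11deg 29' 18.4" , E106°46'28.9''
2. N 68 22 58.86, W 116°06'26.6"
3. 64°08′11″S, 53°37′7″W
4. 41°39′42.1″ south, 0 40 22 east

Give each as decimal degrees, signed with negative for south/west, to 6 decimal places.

1. -11.488444, 106.774694
2. 68.383017, -116.107389
3. -64.136389, -53.618611
4. -41.661694, 0.672778

Point 1:
  φ: 11° + 29/60 + 18.4/3600 = 11 + 0.483333 + 0.005111 = 11.4884444
  hemisphere S, so the sign is −
  λ: 106 + 46/60 + 28.9/3600 = 106.7746944
  E ⇒ keep positive
Point 2:
  φ: 68 + 22/60 + 58.86/3600 = 68.3830167
  N ⇒ keep positive
  λ: 116° + 6/60 + 26.6/3600 = 116 + 0.100000 + 0.007389 = 116.1073889
  hemisphere W, so the sign is −
Point 3:
  Lat: 64 + 8/60 + 11/3600 = 64.1363889
  S ⇒ negate
  Longitude: 37′ + 7″ = 37.11667′; 53 + 37.11667/60 = 53.6186111
  W → negative
Point 4:
  Latitude: 41 + 39/60 + 42.1/3600 = 41.6616944
  hemisphere S, so the sign is −
  Lon: 0 + 40/60 + 22/3600 = 0.6727778
  E ⇒ keep positive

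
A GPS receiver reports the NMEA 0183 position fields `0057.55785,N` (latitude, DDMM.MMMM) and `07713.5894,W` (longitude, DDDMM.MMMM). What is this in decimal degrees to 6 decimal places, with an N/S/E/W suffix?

0.959298° N, 77.226490° W

φ: split at 2 digits → 00° and 57.55785′; 0 + 57.55785/60 = 0.9592975
Lon: degrees = first 3 digits = 77, minutes = 13.5894; 77 + 13.5894/60 = 77.2264900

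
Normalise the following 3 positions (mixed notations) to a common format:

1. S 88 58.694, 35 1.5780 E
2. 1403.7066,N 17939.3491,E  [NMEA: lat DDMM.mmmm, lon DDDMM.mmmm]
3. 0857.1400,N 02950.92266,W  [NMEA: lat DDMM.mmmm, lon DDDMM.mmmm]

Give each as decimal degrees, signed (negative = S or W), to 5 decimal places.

1. -88.97823, 35.02630
2. 14.06178, 179.65582
3. 8.95233, -29.84871

Point 1:
  Lat: 58.694′ = 0.978233°; total 88.978233
  S → negative
  Longitude: 1.578′ = 0.026300°; total 35.026300
  E → positive
Point 2:
  Lat: split at 2 digits → 14° and 3.7066′; 14 + 3.7066/60 = 14.061777
  N ⇒ keep positive
  Longitude: degrees = first 3 digits = 179, minutes = 39.3491; 179 + 39.3491/60 = 179.655818
  E → positive
Point 3:
  φ: split at 2 digits → 08° and 57.14′; 8 + 57.14/60 = 8.952333
  N → positive
  Longitude: split at 3 digits → 029° and 50.92266′; 29 + 50.92266/60 = 29.848711
  hemisphere W, so the sign is −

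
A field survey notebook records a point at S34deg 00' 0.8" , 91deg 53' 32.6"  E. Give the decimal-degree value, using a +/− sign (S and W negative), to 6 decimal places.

Lat: 0′ + 0.8″ = 0.01333′; 34 + 0.01333/60 = 34.0002222
S → negative
Lon: 91 + 53/60 + 32.6/3600 = 91.8923889
E ⇒ keep positive

-34.000222, 91.892389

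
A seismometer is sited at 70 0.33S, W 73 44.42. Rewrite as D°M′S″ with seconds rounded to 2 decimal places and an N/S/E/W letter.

φ: fractional minutes 0.33000 × 60 = 19.8000″
Longitude: 44.42000′ → 44′ and 0.42000 × 60 = 25.2000″

70°00′19.80″ S, 73°44′25.20″ W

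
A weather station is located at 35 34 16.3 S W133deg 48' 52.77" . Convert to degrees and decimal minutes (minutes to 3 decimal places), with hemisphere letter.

Latitude: seconds/60 = 0.27167; minutes = 34 + 0.27167 = 34.27167
λ: seconds/60 = 0.87950; minutes = 48 + 0.87950 = 48.87950

35° 34.272′ S, 133° 48.880′ W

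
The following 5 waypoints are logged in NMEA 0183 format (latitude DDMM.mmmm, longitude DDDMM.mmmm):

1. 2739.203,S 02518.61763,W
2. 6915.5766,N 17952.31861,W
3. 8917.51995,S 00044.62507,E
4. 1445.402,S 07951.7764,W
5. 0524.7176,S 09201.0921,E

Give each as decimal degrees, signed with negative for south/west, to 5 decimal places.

1. -27.65338, -25.31029
2. 69.25961, -179.87198
3. -89.29200, 0.74375
4. -14.75670, -79.86294
5. -5.41196, 92.01820

Point 1:
  Lat: degrees = first 2 digits = 27, minutes = 39.203; 27 + 39.203/60 = 27.653383
  S → negative
  Longitude: split at 3 digits → 025° and 18.61763′; 25 + 18.61763/60 = 25.310294
  W ⇒ negate
Point 2:
  Latitude: degrees = first 2 digits = 69, minutes = 15.5766; 69 + 15.5766/60 = 69.259610
  N ⇒ keep positive
  λ: split at 3 digits → 179° and 52.31861′; 179 + 52.31861/60 = 179.871977
  W ⇒ negate
Point 3:
  φ: degrees = first 2 digits = 89, minutes = 17.51995; 89 + 17.51995/60 = 89.291999
  hemisphere S, so the sign is −
  Lon: split at 3 digits → 000° and 44.62507′; 0 + 44.62507/60 = 0.743751
  E ⇒ keep positive
Point 4:
  Latitude: degrees = first 2 digits = 14, minutes = 45.402; 14 + 45.402/60 = 14.756700
  S ⇒ negate
  Lon: degrees = first 3 digits = 79, minutes = 51.7764; 79 + 51.7764/60 = 79.862940
  W → negative
Point 5:
  Latitude: degrees = first 2 digits = 5, minutes = 24.7176; 5 + 24.7176/60 = 5.411960
  hemisphere S, so the sign is −
  Longitude: degrees = first 3 digits = 92, minutes = 1.0921; 92 + 1.0921/60 = 92.018202
  E ⇒ keep positive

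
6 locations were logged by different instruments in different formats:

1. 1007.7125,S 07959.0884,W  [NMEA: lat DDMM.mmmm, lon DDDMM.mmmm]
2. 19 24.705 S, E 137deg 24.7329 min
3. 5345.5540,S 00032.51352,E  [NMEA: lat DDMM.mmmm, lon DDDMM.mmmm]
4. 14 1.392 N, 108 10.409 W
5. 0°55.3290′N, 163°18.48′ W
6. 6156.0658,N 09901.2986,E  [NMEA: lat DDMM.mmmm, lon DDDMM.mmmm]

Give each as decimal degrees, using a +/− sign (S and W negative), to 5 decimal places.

Point 1:
  Latitude: split at 2 digits → 10° and 7.7125′; 10 + 7.7125/60 = 10.128542
  S ⇒ negate
  Longitude: degrees = first 3 digits = 79, minutes = 59.0884; 79 + 59.0884/60 = 79.984807
  W → negative
Point 2:
  φ: 19 + 24.705/60 = 19.411750
  S ⇒ negate
  Longitude: 137 + 24.7329/60 = 137.412215
  E → positive
Point 3:
  φ: split at 2 digits → 53° and 45.554′; 53 + 45.554/60 = 53.759233
  S → negative
  Lon: split at 3 digits → 000° and 32.51352′; 0 + 32.51352/60 = 0.541892
  E ⇒ keep positive
Point 4:
  Latitude: 1.392′ = 0.023200°; total 14.023200
  N ⇒ keep positive
  λ: 10.409′ = 0.173483°; total 108.173483
  hemisphere W, so the sign is −
Point 5:
  φ: 55.329′ = 0.922150°; total 0.922150
  N ⇒ keep positive
  Longitude: 163 + 18.48/60 = 163.308000
  hemisphere W, so the sign is −
Point 6:
  Latitude: degrees = first 2 digits = 61, minutes = 56.0658; 61 + 56.0658/60 = 61.934430
  N → positive
  Longitude: degrees = first 3 digits = 99, minutes = 1.2986; 99 + 1.2986/60 = 99.021643
  E ⇒ keep positive

1. -10.12854, -79.98481
2. -19.41175, 137.41222
3. -53.75923, 0.54189
4. 14.02320, -108.17348
5. 0.92215, -163.30800
6. 61.93443, 99.02164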